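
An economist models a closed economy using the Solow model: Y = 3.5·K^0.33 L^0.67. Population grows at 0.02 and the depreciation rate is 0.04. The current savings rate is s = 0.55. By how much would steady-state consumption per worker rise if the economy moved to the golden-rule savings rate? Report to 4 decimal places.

Capital per worker breaks even when investment replaces (n + δ)·k; here n + δ = 0.06.
Current steady state (s = 0.55): k* = (0.55·3.5/0.06)^(1/0.67) ≈ 177.0836, y* = 3.5·177.0836^0.33 ≈ 19.3182, c* = (1−0.55)·19.3182 ≈ 8.6932.
Golden rule sets MPK = n+δ: 0.33·3.5·k^(0.33−1) = 0.06, so k_gold = (0.33·3.5/0.06)^(1/0.67) ≈ 82.6154.
y_gold = 3.5·82.6154^0.33 ≈ 15.0210, c_gold = y_gold − 0.06·k_gold ≈ 10.0641.
Gain: Δc = 10.0641 − 8.6932 ≈ 1.3709.

Δc ≈ 1.3709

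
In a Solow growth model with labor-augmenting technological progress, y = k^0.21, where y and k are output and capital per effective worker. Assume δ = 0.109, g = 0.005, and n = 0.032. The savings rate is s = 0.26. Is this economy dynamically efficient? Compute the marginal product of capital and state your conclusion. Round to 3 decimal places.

The effective depreciation rate is n + g + δ = 0.032 + 0.005 + 0.109 = 0.146.
Steady-state k*: s·k^0.21 = 0.146·k gives k* = (0.26/0.146)^(1/0.79) ≈ 2.0761.
MPK = 0.21·2.0761^(-0.79) ≈ 0.1179.
MPK < n+g+δ = 0.146, so the economy is dynamically inefficient (over-saving).

dynamically inefficient; MPK ≈ 0.118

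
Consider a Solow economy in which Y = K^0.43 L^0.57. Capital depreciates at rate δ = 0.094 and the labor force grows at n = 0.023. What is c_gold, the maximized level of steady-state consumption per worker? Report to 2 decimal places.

Break-even investment rate: n + δ = 0.023 + 0.094 = 0.117.
Setting f'(k) = n+δ gives 0.43·k^(0.43−1) = 0.117, hence k_gold = (0.43/0.117)^(1/0.57) ≈ 9.8112.
y_gold = 9.8112^0.43 ≈ 2.6696.
c_gold = y_gold − (n+δ)·k_gold = 2.6696 − 0.117·9.8112 ≈ 1.5217.

c_gold ≈ 1.52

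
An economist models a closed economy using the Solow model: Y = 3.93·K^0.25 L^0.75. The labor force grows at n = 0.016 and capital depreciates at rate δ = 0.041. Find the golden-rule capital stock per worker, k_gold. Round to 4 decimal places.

k_gold ≈ 44.5257

Break-even investment rate: n + δ = 0.016 + 0.041 = 0.057.
Golden rule sets MPK = n+δ: 0.25·3.93·k^(0.25−1) = 0.057, so k_gold = (0.25·3.93/0.057)^(1/0.75) ≈ 44.5257.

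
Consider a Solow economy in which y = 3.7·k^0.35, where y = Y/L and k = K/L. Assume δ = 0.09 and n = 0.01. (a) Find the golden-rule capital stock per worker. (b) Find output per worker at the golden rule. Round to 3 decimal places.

(a) k_gold ≈ 51.426; (b) y_gold ≈ 14.693

n + δ = 0.01 + 0.09 = 0.1.
At the golden rule the marginal product of capital equals n+δ: 0.35·3.7·k^(0.35−1) = 0.1. Solving, k_gold = (0.35·3.7/0.1)^(1/0.65) ≈ 51.4262.
y_gold = 3.7·51.4262^0.35 ≈ 14.6932.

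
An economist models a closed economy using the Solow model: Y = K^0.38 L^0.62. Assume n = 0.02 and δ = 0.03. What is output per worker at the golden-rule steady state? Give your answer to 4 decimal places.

Capital per worker breaks even when investment replaces (n + δ)·k; here n + δ = 0.05.
At the golden rule the marginal product of capital equals n+δ: 0.38·k^(0.38−1) = 0.05. Solving, k_gold = (0.38/0.05)^(1/0.62) ≈ 26.3431.
Output: y_gold = k_gold^0.38 = 26.3431^0.38 ≈ 3.4662.

y_gold ≈ 3.4662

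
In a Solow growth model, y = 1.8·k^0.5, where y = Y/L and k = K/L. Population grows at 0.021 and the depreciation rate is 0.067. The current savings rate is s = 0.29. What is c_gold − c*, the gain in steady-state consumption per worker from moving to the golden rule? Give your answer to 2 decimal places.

The effective depreciation rate is n + δ = 0.021 + 0.067 = 0.088.
Current steady state (s = 0.29): k* = (0.29·1.8/0.088)^(1/0.5) ≈ 35.1865, y* = 1.8·35.1865^0.5 ≈ 10.6773, c* = (1−0.29)·10.6773 ≈ 7.5809.
At the golden rule the marginal product of capital equals n+δ: 0.5·1.8·k^(0.5−1) = 0.088. Solving, k_gold = (0.5·1.8/0.088)^(1/0.5) ≈ 104.5971.
y_gold = 1.8·104.5971^0.5 ≈ 18.4091, c_gold = y_gold − 0.088·k_gold ≈ 9.2045.
Gain: Δc = 9.2045 − 7.5809 ≈ 1.6237.

Δc ≈ 1.62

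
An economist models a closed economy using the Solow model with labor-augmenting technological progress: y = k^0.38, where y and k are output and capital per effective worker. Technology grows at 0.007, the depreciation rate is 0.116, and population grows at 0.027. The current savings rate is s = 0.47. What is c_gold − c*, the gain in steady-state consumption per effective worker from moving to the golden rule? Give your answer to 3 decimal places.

Δc ≈ 0.029

The effective depreciation rate is n + g + δ = 0.027 + 0.007 + 0.116 = 0.15.
Current steady state (s = 0.47): k* = (0.47/0.15)^(1/0.62) ≈ 6.3097, y* = 6.3097^0.38 ≈ 2.0137, c* = (1−0.47)·2.0137 ≈ 1.0673.
Maximizing c = f(k) − (n+g+δ)·k gives f'(k) = n+g+δ, i.e. 0.38·k^(0.38−1) = 0.15, so k_gold = (0.38/0.15)^(1/0.62) ≈ 4.4783.
y_gold = 4.4783^0.38 ≈ 1.7678, c_gold = y_gold − 0.15·k_gold ≈ 1.0960.
Gain: Δc = 1.0960 − 1.0673 ≈ 0.0287.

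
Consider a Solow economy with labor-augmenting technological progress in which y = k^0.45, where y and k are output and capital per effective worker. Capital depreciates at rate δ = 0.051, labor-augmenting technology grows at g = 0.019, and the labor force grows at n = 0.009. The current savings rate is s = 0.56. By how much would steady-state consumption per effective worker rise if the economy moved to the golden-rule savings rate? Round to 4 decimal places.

The effective depreciation rate is n + g + δ = 0.009 + 0.019 + 0.051 = 0.079.
Current steady state (s = 0.56): k* = (0.56/0.079)^(1/0.55) ≈ 35.1945, y* = 35.1945^0.45 ≈ 4.9649, c* = (1−0.56)·4.9649 ≈ 2.1846.
Golden rule sets MPK = n+g+δ: 0.45·k^(0.45−1) = 0.079, so k_gold = (0.45/0.079)^(1/0.55) ≈ 23.6479.
y_gold = 23.6479^0.45 ≈ 4.1515, c_gold = y_gold − 0.079·k_gold ≈ 2.2833.
Gain: Δc = 2.2833 − 2.1846 ≈ 0.0988.

Δc ≈ 0.0988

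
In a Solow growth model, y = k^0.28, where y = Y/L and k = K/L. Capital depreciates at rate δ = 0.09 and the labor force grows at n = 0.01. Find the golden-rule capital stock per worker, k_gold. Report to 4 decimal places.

k_gold ≈ 4.1788

Break-even investment rate: n + δ = 0.01 + 0.09 = 0.1.
Golden rule sets MPK = n+δ: 0.28·k^(0.28−1) = 0.1, so k_gold = (0.28/0.1)^(1/0.72) ≈ 4.1788.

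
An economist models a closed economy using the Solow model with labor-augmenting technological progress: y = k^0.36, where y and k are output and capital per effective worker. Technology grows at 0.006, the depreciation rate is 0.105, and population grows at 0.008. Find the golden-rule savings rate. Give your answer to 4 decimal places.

s_gold = 0.3600

n + g + δ = 0.008 + 0.006 + 0.105 = 0.119.
At the golden rule MPK = n+g+δ, and in any Cobb-Douglas steady state s = (n+g+δ)·k/y = MPK·k/y = capital's share 0.36.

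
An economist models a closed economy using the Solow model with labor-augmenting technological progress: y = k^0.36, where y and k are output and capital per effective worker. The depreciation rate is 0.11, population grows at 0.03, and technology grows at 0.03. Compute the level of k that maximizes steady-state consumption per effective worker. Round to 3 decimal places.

Break-even investment rate: n + g + δ = 0.03 + 0.03 + 0.11 = 0.17.
Golden rule sets MPK = n+g+δ: 0.36·k^(0.36−1) = 0.17, so k_gold = (0.36/0.17)^(1/0.64) ≈ 3.2296.

k_gold ≈ 3.230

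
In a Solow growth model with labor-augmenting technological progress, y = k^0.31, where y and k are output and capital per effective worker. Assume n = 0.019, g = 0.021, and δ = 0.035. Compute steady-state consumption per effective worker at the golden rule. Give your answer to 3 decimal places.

Break-even investment rate: n + g + δ = 0.019 + 0.021 + 0.035 = 0.075.
Golden rule sets MPK = n+g+δ: 0.31·k^(0.31−1) = 0.075, so k_gold = (0.31/0.075)^(1/0.69) ≈ 7.8197.
y_gold = 7.8197^0.31 ≈ 1.8919.
c_gold = y_gold − (n+g+δ)·k_gold = 1.8919 − 0.075·7.8197 ≈ 1.3054.

c_gold ≈ 1.305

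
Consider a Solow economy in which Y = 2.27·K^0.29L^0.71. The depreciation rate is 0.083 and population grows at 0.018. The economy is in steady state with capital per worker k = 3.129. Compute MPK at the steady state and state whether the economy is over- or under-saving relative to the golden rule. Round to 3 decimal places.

n + δ = 0.018 + 0.083 = 0.101.
MPK = 0.29·2.27·k^(0.29−1) = 0.29·2.27·3.129^(-0.71) ≈ 0.2929.
MPK > 0.101, so the economy is dynamically efficient (under-saving).

under-saving; MPK ≈ 0.293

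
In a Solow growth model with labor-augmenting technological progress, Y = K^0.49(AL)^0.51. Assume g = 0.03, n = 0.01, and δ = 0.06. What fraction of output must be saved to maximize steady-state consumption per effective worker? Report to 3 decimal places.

s_gold = 0.490

n + g + δ = 0.01 + 0.03 + 0.06 = 0.1.
At the golden rule MPK = n+g+δ, and in any Cobb-Douglas steady state s = (n+g+δ)·k/y = MPK·k/y = capital's share 0.49.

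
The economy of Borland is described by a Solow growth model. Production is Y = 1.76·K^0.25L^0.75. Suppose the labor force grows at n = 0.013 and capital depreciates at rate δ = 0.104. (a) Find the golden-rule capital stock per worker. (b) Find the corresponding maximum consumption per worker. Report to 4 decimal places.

Break-even investment rate: n + δ = 0.013 + 0.104 = 0.117.
Golden rule sets MPK = n+δ: 0.25·1.76·k^(0.25−1) = 0.117, so k_gold = (0.25·1.76/0.117)^(1/0.75) ≈ 5.8482.
y_gold = 1.76·5.8482^0.25 ≈ 2.7370; c_gold = y_gold − 0.117·k_gold ≈ 2.0527.

(a) k_gold ≈ 5.8482; (b) c_gold ≈ 2.0527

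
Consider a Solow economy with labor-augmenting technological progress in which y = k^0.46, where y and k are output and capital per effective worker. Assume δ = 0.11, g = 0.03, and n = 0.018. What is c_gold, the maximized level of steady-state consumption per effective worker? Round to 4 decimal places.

Capital per effective worker breaks even when investment replaces (n + g + δ)·k; here n + g + δ = 0.158.
Maximizing c = f(k) − (n+g+δ)·k gives f'(k) = n+g+δ, i.e. 0.46·k^(0.46−1) = 0.158, so k_gold = (0.46/0.158)^(1/0.54) ≈ 7.2351.
y_gold = 7.2351^0.46 ≈ 2.4851.
c_gold = y_gold − (n+g+δ)·k_gold = 2.4851 − 0.158·7.2351 ≈ 1.3420.

c_gold ≈ 1.3420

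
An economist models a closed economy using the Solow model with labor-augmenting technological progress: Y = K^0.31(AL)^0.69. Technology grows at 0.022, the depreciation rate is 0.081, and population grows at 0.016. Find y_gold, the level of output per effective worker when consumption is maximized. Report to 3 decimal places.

y_gold ≈ 1.538

Break-even investment rate: n + g + δ = 0.016 + 0.022 + 0.081 = 0.119.
Setting f'(k) = n+g+δ gives 0.31·k^(0.31−1) = 0.119, hence k_gold = (0.31/0.119)^(1/0.69) ≈ 4.0053.
Output: y_gold = k_gold^0.31 = 4.0053^0.31 ≈ 1.5375.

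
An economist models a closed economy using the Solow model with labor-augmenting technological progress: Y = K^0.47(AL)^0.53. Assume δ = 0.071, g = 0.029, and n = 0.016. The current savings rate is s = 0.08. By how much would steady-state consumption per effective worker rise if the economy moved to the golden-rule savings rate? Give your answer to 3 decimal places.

Δc ≈ 1.171

Capital per effective worker breaks even when investment replaces (n + g + δ)·k; here n + g + δ = 0.116.
Current steady state (s = 0.08): k* = (0.08/0.116)^(1/0.53) ≈ 0.4961, y* = 0.4961^0.47 ≈ 0.7193, c* = (1−0.08)·0.7193 ≈ 0.6617.
Golden rule sets MPK = n+g+δ: 0.47·k^(0.47−1) = 0.116, so k_gold = (0.47/0.116)^(1/0.53) ≈ 14.0117.
y_gold = 14.0117^0.47 ≈ 3.4582, c_gold = y_gold − 0.116·k_gold ≈ 1.8328.
Gain: Δc = 1.8328 − 0.6617 ≈ 1.1711.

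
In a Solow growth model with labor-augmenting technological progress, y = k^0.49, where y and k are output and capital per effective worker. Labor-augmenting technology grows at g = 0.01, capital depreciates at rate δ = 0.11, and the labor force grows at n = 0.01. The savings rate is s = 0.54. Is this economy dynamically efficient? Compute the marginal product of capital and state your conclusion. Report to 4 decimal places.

dynamically inefficient; MPK ≈ 0.1180

Break-even investment rate: n + g + δ = 0.01 + 0.01 + 0.11 = 0.13.
Steady-state k*: s·k^0.49 = 0.13·k gives k* = (0.54/0.13)^(1/0.51) ≈ 16.3173.
MPK = 0.49·16.3173^(-0.51) ≈ 0.1180.
MPK < n+g+δ = 0.13, so the economy is dynamically inefficient (over-saving).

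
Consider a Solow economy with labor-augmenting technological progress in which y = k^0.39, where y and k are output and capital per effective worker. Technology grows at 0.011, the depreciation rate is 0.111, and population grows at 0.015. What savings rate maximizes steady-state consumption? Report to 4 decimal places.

The effective depreciation rate is n + g + δ = 0.015 + 0.011 + 0.111 = 0.137.
At the golden rule MPK = n+g+δ, and in any Cobb-Douglas steady state s = (n+g+δ)·k/y = MPK·k/y = capital's share 0.39.

s_gold = 0.3900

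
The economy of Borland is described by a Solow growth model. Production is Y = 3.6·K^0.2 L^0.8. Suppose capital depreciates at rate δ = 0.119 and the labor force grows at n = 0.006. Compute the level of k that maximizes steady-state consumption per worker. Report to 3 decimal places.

Break-even investment rate: n + δ = 0.006 + 0.119 = 0.125.
Maximizing c = f(k) − (n+δ)·k gives f'(k) = n+δ, i.e. 0.2·3.6·k^(0.2−1) = 0.125, so k_gold = (0.2·3.6/0.125)^(1/0.8) ≈ 8.9234.

k_gold ≈ 8.923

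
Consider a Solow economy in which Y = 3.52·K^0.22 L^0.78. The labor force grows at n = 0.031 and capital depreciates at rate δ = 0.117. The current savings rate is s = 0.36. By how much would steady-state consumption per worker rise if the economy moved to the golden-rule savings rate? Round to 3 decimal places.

Δc ≈ 0.251

n + δ = 0.031 + 0.117 = 0.148.
Current steady state (s = 0.36): k* = (0.36·3.52/0.148)^(1/0.78) ≈ 15.6899, y* = 3.52·15.6899^0.22 ≈ 6.4503, c* = (1−0.36)·6.4503 ≈ 4.1282.
Golden rule sets MPK = n+δ: 0.22·3.52·k^(0.22−1) = 0.148, so k_gold = (0.22·3.52/0.148)^(1/0.78) ≈ 8.3448.
y_gold = 3.52·8.3448^0.22 ≈ 5.6138, c_gold = y_gold − 0.148·k_gold ≈ 4.3787.
Gain: Δc = 4.3787 − 4.1282 ≈ 0.2506.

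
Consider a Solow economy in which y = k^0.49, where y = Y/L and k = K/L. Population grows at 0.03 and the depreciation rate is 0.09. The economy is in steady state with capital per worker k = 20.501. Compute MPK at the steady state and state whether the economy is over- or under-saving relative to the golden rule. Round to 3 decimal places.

n + δ = 0.03 + 0.09 = 0.12.
MPK = 0.49·k^(0.49−1) = 0.49·20.501^(-0.51) ≈ 0.1050.
MPK < 0.12, so the economy is dynamically inefficient (over-saving).

over-saving; MPK ≈ 0.105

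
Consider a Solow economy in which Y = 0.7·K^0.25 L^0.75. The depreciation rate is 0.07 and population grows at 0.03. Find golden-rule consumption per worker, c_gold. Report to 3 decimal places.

c_gold ≈ 0.633

n + δ = 0.03 + 0.07 = 0.1.
Maximizing c = f(k) − (n+δ)·k gives f'(k) = n+δ, i.e. 0.25·0.7·k^(0.25−1) = 0.1, so k_gold = (0.25·0.7/0.1)^(1/0.75) ≈ 2.1089.
y_gold = 0.7·2.1089^0.25 ≈ 0.8435.
c_gold = y_gold − (n+δ)·k_gold = 0.8435 − 0.1·2.1089 ≈ 0.6327.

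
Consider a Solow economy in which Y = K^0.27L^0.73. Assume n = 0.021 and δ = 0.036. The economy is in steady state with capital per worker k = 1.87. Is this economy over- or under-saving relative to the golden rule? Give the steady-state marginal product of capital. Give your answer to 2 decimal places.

n + δ = 0.021 + 0.036 = 0.057.
MPK = 0.27·k^(0.27−1) = 0.27·1.87^(-0.73) ≈ 0.1710.
MPK > 0.057, so the economy is dynamically efficient (under-saving).

under-saving; MPK ≈ 0.17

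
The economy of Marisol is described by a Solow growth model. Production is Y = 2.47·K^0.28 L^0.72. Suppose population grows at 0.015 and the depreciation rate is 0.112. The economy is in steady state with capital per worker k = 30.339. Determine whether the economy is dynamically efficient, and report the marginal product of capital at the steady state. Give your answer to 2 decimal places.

Capital per worker breaks even when investment replaces (n + δ)·k; here n + δ = 0.127.
MPK = 0.28·2.47·k^(0.28−1) = 0.28·2.47·30.339^(-0.72) ≈ 0.0593.
MPK < 0.127, so the economy is dynamically inefficient (over-saving).

dynamically inefficient; MPK ≈ 0.06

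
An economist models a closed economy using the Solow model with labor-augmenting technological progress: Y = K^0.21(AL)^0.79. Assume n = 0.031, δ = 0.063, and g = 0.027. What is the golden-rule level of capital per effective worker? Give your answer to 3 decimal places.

k_gold ≈ 2.009

Capital per effective worker breaks even when investment replaces (n + g + δ)·k; here n + g + δ = 0.121.
At the golden rule the marginal product of capital equals n+g+δ: 0.21·k^(0.21−1) = 0.121. Solving, k_gold = (0.21/0.121)^(1/0.79) ≈ 2.0095.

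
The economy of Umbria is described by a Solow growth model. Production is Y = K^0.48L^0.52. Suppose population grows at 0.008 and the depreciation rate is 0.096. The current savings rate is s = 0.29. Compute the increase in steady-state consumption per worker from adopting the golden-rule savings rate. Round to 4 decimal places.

n + δ = 0.008 + 0.096 = 0.104.
Current steady state (s = 0.29): k* = (0.29/0.104)^(1/0.52) ≈ 7.1857, y* = 7.1857^0.48 ≈ 2.5769, c* = (1−0.29)·2.5769 ≈ 1.8296.
At the golden rule the marginal product of capital equals n+δ: 0.48·k^(0.48−1) = 0.104. Solving, k_gold = (0.48/0.104)^(1/0.52) ≈ 18.9375.
y_gold = 18.9375^0.48 ≈ 4.1031, c_gold = y_gold − 0.104·k_gold ≈ 2.1336.
Gain: Δc = 2.1336 − 1.8296 ≈ 0.3040.

Δc ≈ 0.3040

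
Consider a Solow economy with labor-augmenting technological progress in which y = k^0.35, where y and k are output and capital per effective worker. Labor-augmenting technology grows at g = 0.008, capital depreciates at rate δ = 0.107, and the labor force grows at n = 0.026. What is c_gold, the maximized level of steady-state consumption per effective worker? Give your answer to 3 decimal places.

c_gold ≈ 1.061

n + g + δ = 0.026 + 0.008 + 0.107 = 0.141.
Setting f'(k) = n+g+δ gives 0.35·k^(0.35−1) = 0.141, hence k_gold = (0.35/0.141)^(1/0.65) ≈ 4.0500.
y_gold = 4.0500^0.35 ≈ 1.6316.
c_gold = y_gold − (n+g+δ)·k_gold = 1.6316 − 0.141·4.0500 ≈ 1.0605.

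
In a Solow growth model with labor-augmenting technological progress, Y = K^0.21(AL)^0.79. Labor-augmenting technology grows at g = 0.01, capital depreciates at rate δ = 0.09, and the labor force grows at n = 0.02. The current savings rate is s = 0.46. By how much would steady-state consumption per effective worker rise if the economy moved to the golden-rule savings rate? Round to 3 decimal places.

Δc ≈ 0.145

n + g + δ = 0.02 + 0.01 + 0.09 = 0.12.
Current steady state (s = 0.46): k* = (0.46/0.12)^(1/0.79) ≈ 5.4790, y* = 5.4790^0.21 ≈ 1.4293, c* = (1−0.46)·1.4293 ≈ 0.7718.
Setting f'(k) = n+g+δ gives 0.21·k^(0.21−1) = 0.12, hence k_gold = (0.21/0.12)^(1/0.79) ≈ 2.0307.
y_gold = 2.0307^0.21 ≈ 1.1604, c_gold = y_gold − 0.12·k_gold ≈ 0.9167.
Gain: Δc = 0.9167 − 0.7718 ≈ 0.1449.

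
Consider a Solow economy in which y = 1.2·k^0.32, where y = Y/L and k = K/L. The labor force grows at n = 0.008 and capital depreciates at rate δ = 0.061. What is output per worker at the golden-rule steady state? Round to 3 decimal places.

y_gold ≈ 2.692

Capital per worker breaks even when investment replaces (n + δ)·k; here n + δ = 0.069.
Maximizing c = f(k) − (n+δ)·k gives f'(k) = n+δ, i.e. 0.32·1.2·k^(0.32−1) = 0.069, so k_gold = (0.32·1.2/0.069)^(1/0.68) ≈ 12.4824.
Output: y_gold = 1.2·k_gold^0.32 = 1.2·12.4824^0.32 ≈ 2.6915.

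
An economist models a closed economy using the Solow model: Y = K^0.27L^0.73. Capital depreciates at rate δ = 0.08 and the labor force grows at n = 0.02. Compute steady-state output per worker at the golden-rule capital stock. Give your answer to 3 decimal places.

y_gold ≈ 1.444

Break-even investment rate: n + δ = 0.02 + 0.08 = 0.1.
Maximizing c = f(k) − (n+δ)·k gives f'(k) = n+δ, i.e. 0.27·k^(0.27−1) = 0.1, so k_gold = (0.27/0.1)^(1/0.73) ≈ 3.8986.
Output: y_gold = k_gold^0.27 = 3.8986^0.27 ≈ 1.4439.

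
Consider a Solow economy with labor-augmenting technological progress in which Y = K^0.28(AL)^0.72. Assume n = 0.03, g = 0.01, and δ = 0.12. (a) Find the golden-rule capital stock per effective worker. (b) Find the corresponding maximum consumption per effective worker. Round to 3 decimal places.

Capital per effective worker breaks even when investment replaces (n + g + δ)·k; here n + g + δ = 0.16.
Maximizing c = f(k) − (n+g+δ)·k gives f'(k) = n+g+δ, i.e. 0.28·k^(0.28−1) = 0.16, so k_gold = (0.28/0.16)^(1/0.72) ≈ 2.1755.
y_gold = 2.1755^0.28 ≈ 1.2431; c_gold = y_gold − 0.16·k_gold ≈ 0.8950.

(a) k_gold ≈ 2.175; (b) c_gold ≈ 0.895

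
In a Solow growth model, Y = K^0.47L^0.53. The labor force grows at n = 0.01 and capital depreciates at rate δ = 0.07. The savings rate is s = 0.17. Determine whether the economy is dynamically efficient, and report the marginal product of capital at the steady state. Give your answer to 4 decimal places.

The effective depreciation rate is n + δ = 0.01 + 0.07 = 0.08.
Steady-state k*: s·k^0.47 = 0.08·k gives k* = (0.17/0.08)^(1/0.53) ≈ 4.1463.
MPK = 0.47·4.1463^(-0.53) ≈ 0.2212.
MPK > n+δ = 0.08, so the economy is dynamically efficient (under-saving).

dynamically efficient; MPK ≈ 0.2212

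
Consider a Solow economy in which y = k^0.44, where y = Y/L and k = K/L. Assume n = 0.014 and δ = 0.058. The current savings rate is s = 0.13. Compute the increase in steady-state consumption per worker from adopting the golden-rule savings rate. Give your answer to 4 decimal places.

Δc ≈ 0.9379

Break-even investment rate: n + δ = 0.014 + 0.058 = 0.072.
Current steady state (s = 0.13): k* = (0.13/0.072)^(1/0.56) ≈ 2.8723, y* = 2.8723^0.44 ≈ 1.5908, c* = (1−0.13)·1.5908 ≈ 1.3840.
Setting f'(k) = n+δ gives 0.44·k^(0.44−1) = 0.072, hence k_gold = (0.44/0.072)^(1/0.56) ≈ 25.3388.
y_gold = 25.3388^0.44 ≈ 4.1463, c_gold = y_gold − 0.072·k_gold ≈ 2.3220.
Gain: Δc = 2.3220 − 1.3840 ≈ 0.9379.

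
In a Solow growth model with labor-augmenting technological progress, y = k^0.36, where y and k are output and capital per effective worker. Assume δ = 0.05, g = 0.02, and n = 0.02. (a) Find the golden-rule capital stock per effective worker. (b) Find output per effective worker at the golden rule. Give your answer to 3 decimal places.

(a) k_gold ≈ 8.724; (b) y_gold ≈ 2.181

Break-even investment rate: n + g + δ = 0.02 + 0.02 + 0.05 = 0.09.
At the golden rule the marginal product of capital equals n+g+δ: 0.36·k^(0.36−1) = 0.09. Solving, k_gold = (0.36/0.09)^(1/0.64) ≈ 8.7241.
y_gold = 8.7241^0.36 ≈ 2.1810.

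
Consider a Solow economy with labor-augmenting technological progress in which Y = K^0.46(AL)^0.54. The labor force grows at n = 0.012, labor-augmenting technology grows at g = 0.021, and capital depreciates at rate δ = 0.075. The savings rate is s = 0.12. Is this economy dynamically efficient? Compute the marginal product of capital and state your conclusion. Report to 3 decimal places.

n + g + δ = 0.012 + 0.021 + 0.075 = 0.108.
Steady-state k*: s·k^0.46 = 0.108·k gives k* = (0.12/0.108)^(1/0.54) ≈ 1.2154.
MPK = 0.46·1.2154^(-0.54) ≈ 0.4140.
MPK > n+g+δ = 0.108, so the economy is dynamically efficient (under-saving).

dynamically efficient; MPK ≈ 0.414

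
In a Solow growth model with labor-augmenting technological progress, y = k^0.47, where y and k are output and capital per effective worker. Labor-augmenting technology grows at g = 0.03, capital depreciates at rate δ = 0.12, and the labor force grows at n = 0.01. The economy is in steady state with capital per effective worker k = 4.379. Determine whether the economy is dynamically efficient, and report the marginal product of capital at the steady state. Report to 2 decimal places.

dynamically efficient; MPK ≈ 0.21

The effective depreciation rate is n + g + δ = 0.01 + 0.03 + 0.12 = 0.16.
MPK = 0.47·k^(0.47−1) = 0.47·4.379^(-0.53) ≈ 0.2149.
MPK > 0.16, so the economy is dynamically efficient (under-saving).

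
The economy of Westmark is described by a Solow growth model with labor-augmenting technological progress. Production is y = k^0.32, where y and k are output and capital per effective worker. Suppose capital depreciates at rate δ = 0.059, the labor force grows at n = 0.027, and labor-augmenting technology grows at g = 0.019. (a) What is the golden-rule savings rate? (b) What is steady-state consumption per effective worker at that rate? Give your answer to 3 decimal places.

(a) s_gold = 0.320; (b) c_gold ≈ 1.149

n + g + δ = 0.027 + 0.019 + 0.059 = 0.105.
For Cobb-Douglas, s_gold equals capital's share: s_gold = 0.32.
At the golden rule the marginal product of capital equals n+g+δ: 0.32·k^(0.32−1) = 0.105. Solving, k_gold = (0.32/0.105)^(1/0.68) ≈ 5.1488.
y_gold = 5.1488^0.32 ≈ 1.6895; c_gold = (1−0.32)·y_gold ≈ 1.1488.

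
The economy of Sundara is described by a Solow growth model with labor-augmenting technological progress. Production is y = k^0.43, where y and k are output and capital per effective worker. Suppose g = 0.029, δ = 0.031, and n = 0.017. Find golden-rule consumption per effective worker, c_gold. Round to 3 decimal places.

Capital per effective worker breaks even when investment replaces (n + g + δ)·k; here n + g + δ = 0.077.
Maximizing c = f(k) − (n+g+δ)·k gives f'(k) = n+g+δ, i.e. 0.43·k^(0.43−1) = 0.077, so k_gold = (0.43/0.077)^(1/0.57) ≈ 20.4403.
y_gold = 20.4403^0.43 ≈ 3.6602.
c_gold = y_gold − (n+g+δ)·k_gold = 3.6602 − 0.077·20.4403 ≈ 2.0863.

c_gold ≈ 2.086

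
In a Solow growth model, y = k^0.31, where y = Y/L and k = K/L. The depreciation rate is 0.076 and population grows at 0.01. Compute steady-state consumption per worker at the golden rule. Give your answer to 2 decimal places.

Capital per worker breaks even when investment replaces (n + δ)·k; here n + δ = 0.086.
Maximizing c = f(k) − (n+δ)·k gives f'(k) = n+δ, i.e. 0.31·k^(0.31−1) = 0.086, so k_gold = (0.31/0.086)^(1/0.69) ≈ 6.4128.
y_gold = 6.4128^0.31 ≈ 1.7790.
c_gold = y_gold − (n+δ)·k_gold = 1.7790 − 0.086·6.4128 ≈ 1.2275.

c_gold ≈ 1.23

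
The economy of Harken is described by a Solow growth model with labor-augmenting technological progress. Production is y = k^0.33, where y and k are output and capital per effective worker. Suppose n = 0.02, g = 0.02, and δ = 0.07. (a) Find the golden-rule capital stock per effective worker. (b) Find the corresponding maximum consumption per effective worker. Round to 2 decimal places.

n + g + δ = 0.02 + 0.02 + 0.07 = 0.11.
Setting f'(k) = n+g+δ gives 0.33·k^(0.33−1) = 0.11, hence k_gold = (0.33/0.11)^(1/0.67) ≈ 5.1537.
y_gold = 5.1537^0.33 ≈ 1.7179; c_gold = y_gold − 0.11·k_gold ≈ 1.1510.

(a) k_gold ≈ 5.15; (b) c_gold ≈ 1.15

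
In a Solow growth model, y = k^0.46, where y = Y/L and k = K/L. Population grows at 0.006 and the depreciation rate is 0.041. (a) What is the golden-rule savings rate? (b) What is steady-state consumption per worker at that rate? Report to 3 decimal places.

n + δ = 0.006 + 0.041 = 0.047.
For Cobb-Douglas, s_gold equals capital's share: s_gold = 0.46.
Maximizing c = f(k) − (n+δ)·k gives f'(k) = n+δ, i.e. 0.46·k^(0.46−1) = 0.047, so k_gold = (0.46/0.047)^(1/0.54) ≈ 68.3212.
y_gold = 68.3212^0.46 ≈ 6.9806; c_gold = (1−0.46)·y_gold ≈ 3.7695.

(a) s_gold = 0.460; (b) c_gold ≈ 3.770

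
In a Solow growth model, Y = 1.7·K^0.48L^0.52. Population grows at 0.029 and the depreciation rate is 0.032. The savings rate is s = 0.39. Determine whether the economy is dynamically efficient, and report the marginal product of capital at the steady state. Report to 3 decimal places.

The effective depreciation rate is n + δ = 0.029 + 0.032 = 0.061.
Steady-state k*: s·A·k^0.48 = 0.061·k gives k* = (0.39·1.7/0.061)^(1/0.52) ≈ 98.3243.
MPK = 0.48·1.7·98.3243^(-0.52) ≈ 0.0751.
MPK > n+δ = 0.061, so the economy is dynamically efficient (under-saving).

dynamically efficient; MPK ≈ 0.075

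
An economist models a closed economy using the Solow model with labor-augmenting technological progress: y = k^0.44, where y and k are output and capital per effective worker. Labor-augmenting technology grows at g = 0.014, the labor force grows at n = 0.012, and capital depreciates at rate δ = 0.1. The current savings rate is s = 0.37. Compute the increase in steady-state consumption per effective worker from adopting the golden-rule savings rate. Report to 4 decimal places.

Δc ≈ 0.0272

Break-even investment rate: n + g + δ = 0.012 + 0.014 + 0.1 = 0.126.
Current steady state (s = 0.37): k* = (0.37/0.126)^(1/0.56) ≈ 6.8456, y* = 6.8456^0.44 ≈ 2.3312, c* = (1−0.37)·2.3312 ≈ 1.4687.
Maximizing c = f(k) − (n+g+δ)·k gives f'(k) = n+g+δ, i.e. 0.44·k^(0.44−1) = 0.126, so k_gold = (0.44/0.126)^(1/0.56) ≈ 9.3280.
y_gold = 9.3280^0.44 ≈ 2.6712, c_gold = y_gold − 0.126·k_gold ≈ 1.4959.
Gain: Δc = 1.4959 − 1.4687 ≈ 0.0272.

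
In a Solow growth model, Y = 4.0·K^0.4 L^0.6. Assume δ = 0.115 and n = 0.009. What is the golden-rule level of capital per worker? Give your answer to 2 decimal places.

k_gold ≈ 70.98

The effective depreciation rate is n + δ = 0.009 + 0.115 = 0.124.
At the golden rule the marginal product of capital equals n+δ: 0.4·4.0·k^(0.4−1) = 0.124. Solving, k_gold = (0.4·4.0/0.124)^(1/0.6) ≈ 70.9845.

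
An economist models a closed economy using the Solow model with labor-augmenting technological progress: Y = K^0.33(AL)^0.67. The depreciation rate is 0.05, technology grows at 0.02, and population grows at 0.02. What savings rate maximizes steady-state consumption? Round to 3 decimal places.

n + g + δ = 0.02 + 0.02 + 0.05 = 0.09.
At the golden rule MPK = n+g+δ, and in any Cobb-Douglas steady state s = (n+g+δ)·k/y = MPK·k/y = capital's share 0.33.

s_gold = 0.330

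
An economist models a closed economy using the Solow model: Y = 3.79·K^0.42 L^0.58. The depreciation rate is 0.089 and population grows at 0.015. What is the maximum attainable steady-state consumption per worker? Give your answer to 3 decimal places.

The effective depreciation rate is n + δ = 0.015 + 0.089 = 0.104.
At the golden rule the marginal product of capital equals n+δ: 0.42·3.79·k^(0.42−1) = 0.104. Solving, k_gold = (0.42·3.79/0.104)^(1/0.58) ≈ 110.3707.
y_gold = 3.79·110.3707^0.42 ≈ 27.3299.
c_gold = y_gold − (n+δ)·k_gold = 27.3299 − 0.104·110.3707 ≈ 15.8513.

c_gold ≈ 15.851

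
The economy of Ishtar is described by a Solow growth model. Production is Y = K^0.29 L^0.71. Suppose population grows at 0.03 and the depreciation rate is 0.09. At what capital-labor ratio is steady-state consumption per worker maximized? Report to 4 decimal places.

n + δ = 0.03 + 0.09 = 0.12.
At the golden rule the marginal product of capital equals n+δ: 0.29·k^(0.29−1) = 0.12. Solving, k_gold = (0.29/0.12)^(1/0.71) ≈ 3.4653.

k_gold ≈ 3.4653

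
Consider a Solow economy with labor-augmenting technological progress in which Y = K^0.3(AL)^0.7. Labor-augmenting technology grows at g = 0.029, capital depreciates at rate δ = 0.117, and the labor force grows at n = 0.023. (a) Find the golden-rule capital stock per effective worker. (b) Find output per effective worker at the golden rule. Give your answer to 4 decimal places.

n + g + δ = 0.023 + 0.029 + 0.117 = 0.169.
Maximizing c = f(k) − (n+g+δ)·k gives f'(k) = n+g+δ, i.e. 0.3·k^(0.3−1) = 0.169, so k_gold = (0.3/0.169)^(1/0.7) ≈ 2.2701.
y_gold = 2.2701^0.3 ≈ 1.2788.

(a) k_gold ≈ 2.2701; (b) y_gold ≈ 1.2788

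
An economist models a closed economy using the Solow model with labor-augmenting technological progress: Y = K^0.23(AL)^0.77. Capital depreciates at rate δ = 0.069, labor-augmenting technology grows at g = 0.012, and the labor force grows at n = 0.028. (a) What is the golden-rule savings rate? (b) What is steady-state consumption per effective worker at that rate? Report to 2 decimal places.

(a) s_gold = 0.23; (b) c_gold ≈ 0.96

The effective depreciation rate is n + g + δ = 0.028 + 0.012 + 0.069 = 0.109.
For Cobb-Douglas, s_gold equals capital's share: s_gold = 0.23.
Setting f'(k) = n+g+δ gives 0.23·k^(0.23−1) = 0.109, hence k_gold = (0.23/0.109)^(1/0.77) ≈ 2.6374.
y_gold = 2.6374^0.23 ≈ 1.2499; c_gold = (1−0.23)·y_gold ≈ 0.9624.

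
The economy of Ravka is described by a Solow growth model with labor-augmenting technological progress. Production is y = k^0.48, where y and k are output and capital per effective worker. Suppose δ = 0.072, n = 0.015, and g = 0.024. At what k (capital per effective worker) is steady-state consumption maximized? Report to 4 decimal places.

k_gold ≈ 16.7078

Break-even investment rate: n + g + δ = 0.015 + 0.024 + 0.072 = 0.111.
Maximizing c = f(k) − (n+g+δ)·k gives f'(k) = n+g+δ, i.e. 0.48·k^(0.48−1) = 0.111, so k_gold = (0.48/0.111)^(1/0.52) ≈ 16.7078.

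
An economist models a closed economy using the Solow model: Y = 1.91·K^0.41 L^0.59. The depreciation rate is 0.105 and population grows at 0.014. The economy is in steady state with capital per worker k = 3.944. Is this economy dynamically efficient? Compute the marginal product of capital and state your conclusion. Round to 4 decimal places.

dynamically efficient; MPK ≈ 0.3485

n + δ = 0.014 + 0.105 = 0.119.
MPK = 0.41·1.91·k^(0.41−1) = 0.41·1.91·3.944^(-0.59) ≈ 0.3485.
MPK > 0.119, so the economy is dynamically efficient (under-saving).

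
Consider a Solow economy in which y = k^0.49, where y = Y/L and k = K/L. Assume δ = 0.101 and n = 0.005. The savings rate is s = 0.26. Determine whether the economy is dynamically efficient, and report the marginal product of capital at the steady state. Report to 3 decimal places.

n + δ = 0.005 + 0.101 = 0.106.
Steady-state k*: s·k^0.49 = 0.106·k gives k* = (0.26/0.106)^(1/0.51) ≈ 5.8084.
MPK = 0.49·5.8084^(-0.51) ≈ 0.1998.
MPK > n+δ = 0.106, so the economy is dynamically efficient (under-saving).

dynamically efficient; MPK ≈ 0.200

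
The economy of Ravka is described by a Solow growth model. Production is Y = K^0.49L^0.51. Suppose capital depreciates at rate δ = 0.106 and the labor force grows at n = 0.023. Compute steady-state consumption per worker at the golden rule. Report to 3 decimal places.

Capital per worker breaks even when investment replaces (n + δ)·k; here n + δ = 0.129.
At the golden rule the marginal product of capital equals n+δ: 0.49·k^(0.49−1) = 0.129. Solving, k_gold = (0.49/0.129)^(1/0.51) ≈ 13.6925.
y_gold = 13.6925^0.49 ≈ 3.6048.
c_gold = y_gold − (n+δ)·k_gold = 3.6048 − 0.129·13.6925 ≈ 1.8384.

c_gold ≈ 1.838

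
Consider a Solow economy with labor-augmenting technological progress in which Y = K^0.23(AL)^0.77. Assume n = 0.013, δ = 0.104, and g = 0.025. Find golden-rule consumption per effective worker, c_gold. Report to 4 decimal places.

c_gold ≈ 0.8893

n + g + δ = 0.013 + 0.025 + 0.104 = 0.142.
Maximizing c = f(k) − (n+g+δ)·k gives f'(k) = n+g+δ, i.e. 0.23·k^(0.23−1) = 0.142, so k_gold = (0.23/0.142)^(1/0.77) ≈ 1.8707.
y_gold = 1.8707^0.23 ≈ 1.1549.
c_gold = y_gold − (n+g+δ)·k_gold = 1.1549 − 0.142·1.8707 ≈ 0.8893.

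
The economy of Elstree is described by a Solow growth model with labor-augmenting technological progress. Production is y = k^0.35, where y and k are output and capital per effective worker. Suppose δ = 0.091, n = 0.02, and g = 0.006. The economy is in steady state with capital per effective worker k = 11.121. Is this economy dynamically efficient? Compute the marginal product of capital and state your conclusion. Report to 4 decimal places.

Capital per effective worker breaks even when investment replaces (n + g + δ)·k; here n + g + δ = 0.117.
MPK = 0.35·k^(0.35−1) = 0.35·11.121^(-0.65) ≈ 0.0731.
MPK < 0.117, so the economy is dynamically inefficient (over-saving).

dynamically inefficient; MPK ≈ 0.0731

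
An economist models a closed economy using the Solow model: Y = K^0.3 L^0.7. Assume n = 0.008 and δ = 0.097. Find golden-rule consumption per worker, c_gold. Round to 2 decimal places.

c_gold ≈ 1.10

Break-even investment rate: n + δ = 0.008 + 0.097 = 0.105.
At the golden rule the marginal product of capital equals n+δ: 0.3·k^(0.3−1) = 0.105. Solving, k_gold = (0.3/0.105)^(1/0.7) ≈ 4.4806.
y_gold = 4.4806^0.3 ≈ 1.5682.
c_gold = y_gold − (n+δ)·k_gold = 1.5682 − 0.105·4.4806 ≈ 1.0977.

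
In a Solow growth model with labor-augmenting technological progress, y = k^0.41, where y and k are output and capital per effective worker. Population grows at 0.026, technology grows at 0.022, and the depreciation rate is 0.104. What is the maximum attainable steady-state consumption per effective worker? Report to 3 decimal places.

Capital per effective worker breaks even when investment replaces (n + g + δ)·k; here n + g + δ = 0.152.
Golden rule sets MPK = n+g+δ: 0.41·k^(0.41−1) = 0.152, so k_gold = (0.41/0.152)^(1/0.59) ≈ 5.3754.
y_gold = 5.3754^0.41 ≈ 1.9928.
c_gold = y_gold − (n+g+δ)·k_gold = 1.9928 − 0.152·5.3754 ≈ 1.1758.

c_gold ≈ 1.176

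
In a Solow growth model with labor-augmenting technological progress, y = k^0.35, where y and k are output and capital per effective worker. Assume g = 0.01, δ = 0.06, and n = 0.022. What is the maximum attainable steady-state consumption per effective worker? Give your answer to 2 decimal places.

c_gold ≈ 1.33

Break-even investment rate: n + g + δ = 0.022 + 0.01 + 0.06 = 0.092.
Setting f'(k) = n+g+δ gives 0.35·k^(0.35−1) = 0.092, hence k_gold = (0.35/0.092)^(1/0.65) ≈ 7.8116.
y_gold = 7.8116^0.35 ≈ 2.0533.
c_gold = y_gold − (n+g+δ)·k_gold = 2.0533 − 0.092·7.8116 ≈ 1.3347.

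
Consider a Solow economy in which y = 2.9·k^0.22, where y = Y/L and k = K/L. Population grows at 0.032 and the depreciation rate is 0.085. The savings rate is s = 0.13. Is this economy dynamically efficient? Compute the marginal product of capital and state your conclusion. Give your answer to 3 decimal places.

dynamically efficient; MPK ≈ 0.198

The effective depreciation rate is n + δ = 0.032 + 0.085 = 0.117.
Steady-state k*: s·A·k^0.22 = 0.117·k gives k* = (0.13·2.9/0.117)^(1/0.78) ≈ 4.4821.
MPK = 0.22·2.9·4.4821^(-0.78) ≈ 0.1980.
MPK > n+δ = 0.117, so the economy is dynamically efficient (under-saving).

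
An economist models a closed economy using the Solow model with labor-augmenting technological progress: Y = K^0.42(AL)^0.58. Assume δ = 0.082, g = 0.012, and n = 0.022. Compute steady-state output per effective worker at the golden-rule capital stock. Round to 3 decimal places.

The effective depreciation rate is n + g + δ = 0.022 + 0.012 + 0.082 = 0.116.
Golden rule sets MPK = n+g+δ: 0.42·k^(0.42−1) = 0.116, so k_gold = (0.42/0.116)^(1/0.58) ≈ 9.1925.
Output: y_gold = k_gold^0.42 = 9.1925^0.42 ≈ 2.5389.

y_gold ≈ 2.539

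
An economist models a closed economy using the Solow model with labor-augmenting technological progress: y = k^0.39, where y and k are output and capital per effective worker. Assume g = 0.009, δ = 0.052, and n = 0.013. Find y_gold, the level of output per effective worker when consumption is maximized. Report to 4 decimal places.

Capital per effective worker breaks even when investment replaces (n + g + δ)·k; here n + g + δ = 0.074.
At the golden rule the marginal product of capital equals n+g+δ: 0.39·k^(0.39−1) = 0.074. Solving, k_gold = (0.39/0.074)^(1/0.61) ≈ 15.2522.
Output: y_gold = k_gold^0.39 = 15.2522^0.39 ≈ 2.8940.

y_gold ≈ 2.8940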